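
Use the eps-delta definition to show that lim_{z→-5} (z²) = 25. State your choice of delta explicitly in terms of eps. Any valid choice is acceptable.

Let eps > 0. We seek delta > 0 with 0 < |z + 5| < delta ⇒ |z² − 25| < eps.
Factor: z² − 25 = (z + 5)(z - 5), so |z² − 25| = |z + 5|·|z - 5|.
Restrict delta ≤ 1. Then |z + 5| < 1 gives |z| < 6, so by the triangle inequality |z - 5| ≤ 6 + 5 = 11.
Hence |z² − 25| ≤ 11|z + 5|, which is < eps once |z + 5| < eps/11.
Take delta = min(1, eps/11). If 0 < |z + 5| < delta then both bounds hold and |z² − 25| ≤ 11|z + 5| < 11·(eps/11) = eps.

delta = min(1, eps/11)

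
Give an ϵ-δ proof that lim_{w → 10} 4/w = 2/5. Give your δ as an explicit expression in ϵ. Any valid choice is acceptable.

δ = min(5, (25/2)ϵ)

Let ϵ > 0. We seek δ > 0 such that 0 < |w − 10| < δ implies |4/w − (2/5)| < ϵ.
|4/w − (2/5)| = 4·|10 − w|/(10·|w|) = 4|w − 10|/(10|w|).
Restrict δ ≤ 5. Then |w − 10| < 5 gives |w| > 5, so 10|w| > 50.
Then |4/w − (2/5)| < 4|w − 10|/50, which is < ϵ when |w − 10| < (25/2)ϵ.
Take δ = min(5, (25/2)ϵ). Then 0 < |w − 10| < δ gives both |w − 10| < 5 and |w − 10| < (25/2)ϵ, so |4/w − (2/5)| < ϵ.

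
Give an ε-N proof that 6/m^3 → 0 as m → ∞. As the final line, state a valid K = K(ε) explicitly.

Let ε > 0 be given. For m ≥ 1, |6/m^3 − 0| = 6/m^3.
6/m^3 < ε ⇔ m^3 > 6/ε ⇔ m > (6/ε)^{1/3}.
Take K = (6/ε)^{1/3}. Then m > K implies 6/m^3 < ε.

K = (6/ε)^{1/3}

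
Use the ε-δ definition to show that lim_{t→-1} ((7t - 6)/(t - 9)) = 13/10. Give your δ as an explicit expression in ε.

δ = min(5, (50/57)ε)

Let ε > 0. We want δ > 0 with 0 < |t + 1| < δ ⇒ |(7t - 6)/(t - 9) − (13/10)| < ε.
Combining over a common denominator, (7t - 6)/(t - 9) − (13/10) = [(7t - 6)·(-10) − (-13)·(t - 9)] / [(-10)·(t - 9)] = -57(t + 1) / ((-10)(t - 9)).
So |(7t - 6)/(t - 9) − (13/10)| = 57|t + 1| / (10·|t − 9|).
Restrict δ ≤ 5. Then |t + 1| < 5 gives |t − 9| = |(t + 1) + (-10)| ≥ 10 − 5 = 5.
Hence |(7t - 6)/(t - 9) − (13/10)| < 57|t + 1|/(10·5) = (57/50)|t + 1|, which is < ε once |t + 1| < (50/57)ε.
Take δ = min(5, (50/57)ε). Then 0 < |t + 1| < δ forces both bounds, so |(7t - 6)/(t - 9) − (13/10)| < ε.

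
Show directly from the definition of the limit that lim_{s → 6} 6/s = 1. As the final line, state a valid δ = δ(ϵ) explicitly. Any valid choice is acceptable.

Let ϵ > 0 be given. We seek δ > 0 such that 0 < |s − 6| < δ implies |6/s − 1| < ϵ.
|6/s − 1| = 6·|6 − s|/(6·|s|) = 6|s − 6|/(6|s|).
Restrict δ ≤ 3. Then |s − 6| < 3 gives |s| > 3, so 6|s| > 18.
Then |6/s − 1| < 6|s − 6|/18, which is < ϵ when |s − 6| < 3ϵ.
Take δ = min(3, 3ϵ). Then 0 < |s − 6| < δ gives both |s − 6| < 3 and |s − 6| < 3ϵ, so |6/s − 1| < ϵ.

δ = min(3, 3ϵ)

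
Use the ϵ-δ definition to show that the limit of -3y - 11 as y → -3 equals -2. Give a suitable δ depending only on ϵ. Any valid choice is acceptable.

Fix ϵ > 0. We need δ > 0 so that 0 < |y + 3| < δ implies |(-3y - 11) + 2| < ϵ.
Since (-3y - 11) + 2 = -3(y + 3), we have |(-3y - 11) + 2| = 3|y + 3|.
Thus it suffices that |y + 3| < ϵ/3.
Choosing δ = ϵ/3 gives |(-3y - 11) + 2| = 3|y + 3| < ϵ whenever |y + 3| < δ.

δ = ϵ/3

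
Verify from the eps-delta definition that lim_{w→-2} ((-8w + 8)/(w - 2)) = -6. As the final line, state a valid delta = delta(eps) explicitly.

delta = min(2, eps)

Let eps > 0 be given. We want delta > 0 with 0 < |w + 2| < delta ⇒ |(-8w + 8)/(w - 2) + 6| < eps.
Combining over a common denominator, (-8w + 8)/(w - 2) + 6 = [(-8w + 8)·(-4) − 24·(w - 2)] / [(-4)·(w - 2)] = 8(w + 2) / ((-4)(w - 2)).
So |(-8w + 8)/(w - 2) + 6| = 8|w + 2| / (4·|w − 2|).
Restrict delta ≤ 2. Then |w + 2| < 2 gives |w − 2| = |(w + 2) + (-4)| ≥ 4 − 2 = 2.
Hence |(-8w + 8)/(w - 2) + 6| < 8|w + 2|/(4·2) = |w + 2|, which is < eps once |w + 2| < eps.
Take delta = min(2, eps). Then 0 < |w + 2| < delta forces both bounds, so |(-8w + 8)/(w - 2) + 6| < eps.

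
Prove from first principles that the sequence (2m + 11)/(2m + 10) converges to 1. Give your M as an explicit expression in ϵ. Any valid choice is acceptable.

Let ϵ > 0 be given. For m ≥ 1, |(2m + 11)/(2m + 10) − 1| = |2|/(2(2m + 10)) = 2/(2(2m + 10)).
Since 2m + 10 ≥ 2m for m ≥ 1, this is ≤ 2/(2·2m) = (1/2)/m.
So |(2m + 11)/(2m + 10) − 1| < ϵ whenever m > (1/2)/ϵ.
Take M = (1/2)/ϵ. If m > M then |(2m + 11)/(2m + 10) − 1| ≤ (1/2)/m < ϵ.

M = (1/2)/ϵ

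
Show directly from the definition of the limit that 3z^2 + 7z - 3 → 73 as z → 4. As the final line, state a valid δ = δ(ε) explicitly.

Let ε > 0. We want δ > 0 such that 0 < |z − 4| < δ implies |(3z^2 + 7z - 3) − 73| < ε.
(3z^2 + 7z - 3) − 73 = 3z^2 + 7z - 76 = (z − 4)(3z + 19).
So |(3z^2 + 7z - 3) − 73| = |z − 4|·|3z + 19|.
Require δ ≤ 2. Then |z − 4| < 2 gives |z| < 6, and by the triangle inequality |3z + 19| ≤ 3·6 + 19 = 37.
Hence |(3z^2 + 7z - 3) − 73| ≤ 37|z − 4| < ε provided |z − 4| < ε/37.
Take δ = min(2, ε/37). Then 0 < |z − 4| < δ gives both |z − 4| < 2 and |z − 4| < ε/37, so |(3z^2 + 7z - 3) − 73| < ε.

δ = min(2, ε/37)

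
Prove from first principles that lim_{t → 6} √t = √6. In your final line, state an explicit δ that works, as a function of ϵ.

δ = min(6, √6·ϵ)

Let ϵ > 0. We want δ > 0 such that 0 < |t − 6| < δ implies |√t − √6| < ϵ.
Multiplying by the conjugate, |√t − √6| = |t − 6|/(√t + √6).
Restrict δ ≤ 6 so that |t − 6| < 6 forces t > 0, and then √t + √6 > √6.
Hence |√t − √6| < |t − 6|/√6, which is < ϵ once |t − 6| < √6·ϵ.
Take δ = min(6, √6·ϵ). If 0 < |t − 6| < δ then t > 0 and |√t − √6| < |t − 6|/√6 < ϵ.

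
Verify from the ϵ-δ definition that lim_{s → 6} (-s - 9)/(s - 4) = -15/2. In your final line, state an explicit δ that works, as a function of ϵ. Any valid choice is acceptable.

Let ϵ > 0 be given. We want δ > 0 with 0 < |s − 6| < δ ⇒ |(-s - 9)/(s - 4) + 15/2| < ϵ.
Combining over a common denominator, (-s - 9)/(s - 4) + 15/2 = [(-s - 9)·2 − (-15)·(s - 4)] / [2·(s - 4)] = 13(s − 6) / (2(s - 4)).
So |(-s - 9)/(s - 4) + 15/2| = 13|s − 6| / (2·|s − 4|).
Require δ ≤ 1, so |s − 4| ≥ |2| − |s − 6| > 2 − 1 = 1.
Hence |(-s - 9)/(s - 4) + 15/2| < 13|s − 6|/(2·1) = (13/2)|s − 6|, which is < ϵ once |s − 6| < (2/13)ϵ.
Take δ = min(1, (2/13)ϵ). Then 0 < |s − 6| < δ forces both bounds, so |(-s - 9)/(s - 4) + 15/2| < ϵ.

δ = min(1, (2/13)ϵ)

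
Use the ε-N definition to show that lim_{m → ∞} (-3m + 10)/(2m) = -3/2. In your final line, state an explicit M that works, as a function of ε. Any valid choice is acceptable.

Fix ε > 0. For m ≥ 1, |(-3m + 10)/(2m) + 3/2| = |20|/(2(2m)) = 20/(2(2m)).
Since 2m ≥ 2m for m ≥ 1, this is ≤ 20/(2·2m) = 5/m.
So |(-3m + 10)/(2m) + 3/2| < ε whenever m > 5/ε.
Take M = 5/ε. If m > M then |(-3m + 10)/(2m) + 3/2| ≤ 5/m < ε.

M = 5/ε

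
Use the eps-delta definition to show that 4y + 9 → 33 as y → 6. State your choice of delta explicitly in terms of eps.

Fix eps > 0. We need delta > 0 so that 0 < |y − 6| < delta implies |(4y + 9) − 33| < eps.
|(4y + 9) − 33| = |4y - 24| = 4|y − 6|.
So 4|y − 6| < eps exactly when |y − 6| < eps/4.
Take delta = eps/4. If 0 < |y − 6| < delta then |(4y + 9) − 33| = 4|y − 6| < 4·(eps/4) = eps.

delta = eps/4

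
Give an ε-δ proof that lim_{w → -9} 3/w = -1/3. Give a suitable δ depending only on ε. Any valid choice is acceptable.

δ = min(9/2, (27/2)ε)

Let ε > 0 be given. We seek δ > 0 such that 0 < |w + 9| < δ implies |3/w + 1/3| < ε.
|3/w + 1/3| = 3·|-9 − w|/(9·|w|) = 3|w + 9|/(9|w|).
Restrict δ ≤ 9/2. Then |w + 9| < 9/2 gives |w| > 9/2, so 9|w| > 81/2.
Then |3/w + 1/3| < 3|w + 9|/(81/2), which is < ε when |w + 9| < (27/2)ε.
Take δ = min(9/2, (27/2)ε). Then 0 < |w + 9| < δ gives both |w + 9| < 9/2 and |w + 9| < (27/2)ε, so |3/w + 1/3| < ε.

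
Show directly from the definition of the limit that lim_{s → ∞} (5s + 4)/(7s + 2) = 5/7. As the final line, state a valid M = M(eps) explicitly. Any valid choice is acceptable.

M = (18/49)/eps

Fix eps > 0. We seek M > 0 such that s > M implies |(5s + 4)/(7s + 2) − (5/7)| < eps.
(5s + 4)/(7s + 2) − (5/7) = (7(5s + 4) − 5(7s + 2)) / (7(7s + 2)) = 18/(7(7s + 2)).
For s > 0 we have 7s + 2 > 7s, so |(5s + 4)/(7s + 2) − (5/7)| = 18/(7(7s + 2)) < 18/(7·7s) = (18/49)/s.
Thus |(5s + 4)/(7s + 2) − (5/7)| < eps whenever s > (18/49)/eps.
Take M = (18/49)/eps. If s > M then |(5s + 4)/(7s + 2) − (5/7)| < (18/49)/s < eps.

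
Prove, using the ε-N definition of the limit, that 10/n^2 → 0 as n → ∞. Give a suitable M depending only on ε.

Suppose ε > 0. For n ≥ 1, |10/n^2 − 0| = 10/n^2.
10/n^2 < ε ⇔ n^2 > 10/ε ⇔ n > (10/ε)^{1/2}.
Take M = (10/ε)^{1/2}. Then n > M implies 10/n^2 < ε.

M = (10/ε)^{1/2}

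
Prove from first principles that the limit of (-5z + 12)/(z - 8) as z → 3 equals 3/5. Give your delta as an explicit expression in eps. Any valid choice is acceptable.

delta = min(5/2, (25/56)eps)

Suppose eps > 0. We want delta > 0 with 0 < |z − 3| < delta ⇒ |(-5z + 12)/(z - 8) − (3/5)| < eps.
Combining over a common denominator, (-5z + 12)/(z - 8) − (3/5) = [(-5z + 12)·(-5) − (-3)·(z - 8)] / [(-5)·(z - 8)] = 28(z − 3) / ((-5)(z - 8)).
So |(-5z + 12)/(z - 8) − (3/5)| = 28|z − 3| / (5·|z − 8|).
Restrict delta ≤ 5/2. Then |z − 3| < 5/2 gives |z − 8| = |(z − 3) + (-5)| ≥ 5 − 5/2 = 5/2.
Hence |(-5z + 12)/(z - 8) − (3/5)| < 28|z − 3|/(5·(5/2)) = (56/25)|z − 3|, which is < eps once |z − 3| < (25/56)eps.
Take delta = min(5/2, (25/56)eps). Then 0 < |z − 3| < delta forces both bounds, so |(-5z + 12)/(z - 8) − (3/5)| < eps.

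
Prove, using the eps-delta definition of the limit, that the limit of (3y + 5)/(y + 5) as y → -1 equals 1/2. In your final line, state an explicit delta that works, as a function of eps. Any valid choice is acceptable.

Let eps > 0 be given. We want delta > 0 with 0 < |y + 1| < delta ⇒ |(3y + 5)/(y + 5) − (1/2)| < eps.
Combining over a common denominator, (3y + 5)/(y + 5) − (1/2) = [(3y + 5)·4 − 2·(y + 5)] / [4·(y + 5)] = 10(y + 1) / (4(y + 5)).
So |(3y + 5)/(y + 5) − (1/2)| = 10|y + 1| / (4·|y + 5|).
Restrict delta ≤ 2. Then |y + 1| < 2 gives |y + 5| = |(y + 1) + 4| ≥ 4 − 2 = 2.
Hence |(3y + 5)/(y + 5) − (1/2)| < 10|y + 1|/(4·2) = (5/4)|y + 1|, which is < eps once |y + 1| < (4/5)eps.
Take delta = min(2, (4/5)eps). Then 0 < |y + 1| < delta forces both bounds, so |(3y + 5)/(y + 5) − (1/2)| < eps.

delta = min(2, (4/5)eps)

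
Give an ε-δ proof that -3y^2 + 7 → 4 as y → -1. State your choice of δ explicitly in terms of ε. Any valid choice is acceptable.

δ = min(2, ε/12)

Suppose ε > 0. We want δ > 0 such that 0 < |y + 1| < δ implies |(-3y^2 + 7) − 4| < ε.
(-3y^2 + 7) − 4 = -3y^2 + 3 = (y + 1)(-3y + 3).
So |(-3y^2 + 7) − 4| = |y + 1|·|-3y + 3|.
Assume first that |y + 1| < 2, so |y| < 3. Then |-3y + 3| ≤ 3·3 + 3 = 12.
Hence |(-3y^2 + 7) − 4| ≤ 12|y + 1| < ε provided |y + 1| < ε/12.
Choosing δ = min(2, ε/12) ensures both conditions, hence |(-3y^2 + 7) − 4| < ε.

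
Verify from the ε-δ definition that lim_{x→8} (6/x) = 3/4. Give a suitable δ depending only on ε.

δ = min(4, (16/3)ε)

Suppose ε > 0. We seek δ > 0 such that 0 < |x − 8| < δ implies |6/x − (3/4)| < ε.
|6/x − (3/4)| = 6·|8 − x|/(8·|x|) = 6|x − 8|/(8|x|).
Require δ ≤ 4 so that |x| > 8 − 4 = 4, hence 8|x| > 32.
Then |6/x − (3/4)| < 6|x − 8|/32, which is < ε when |x − 8| < (16/3)ε.
Take δ = min(4, (16/3)ε). Then 0 < |x − 8| < δ gives both |x − 8| < 4 and |x − 8| < (16/3)ε, so |6/x − (3/4)| < ε.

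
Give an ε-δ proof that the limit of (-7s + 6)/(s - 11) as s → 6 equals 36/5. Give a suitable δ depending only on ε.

δ = min(5/2, (25/142)ε)

Fix ε > 0. We want δ > 0 with 0 < |s − 6| < δ ⇒ |(-7s + 6)/(s - 11) − (36/5)| < ε.
Combining over a common denominator, (-7s + 6)/(s - 11) − (36/5) = [(-7s + 6)·(-5) − (-36)·(s - 11)] / [(-5)·(s - 11)] = 71(s − 6) / ((-5)(s - 11)).
So |(-7s + 6)/(s - 11) − (36/5)| = 71|s − 6| / (5·|s − 11|).
Restrict δ ≤ 5/2. Then |s − 6| < 5/2 gives |s − 11| = |(s − 6) + (-5)| ≥ 5 − 5/2 = 5/2.
Hence |(-7s + 6)/(s - 11) − (36/5)| < 71|s − 6|/(5·(5/2)) = (142/25)|s − 6|, which is < ε once |s − 6| < (25/142)ε.
Take δ = min(5/2, (25/142)ε). Then 0 < |s − 6| < δ forces both bounds, so |(-7s + 6)/(s - 11) − (36/5)| < ε.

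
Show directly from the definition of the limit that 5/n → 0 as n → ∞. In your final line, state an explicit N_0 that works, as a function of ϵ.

Fix ϵ > 0. For n ≥ 1, |5/n − 0| = 5/(n) ≤ 5/n.
We need 5/n < ϵ, i.e. n > 5/ϵ.
Take N_0 = 5/ϵ. If n > N_0 then |5/n| ≤ 5/n < ϵ.

N_0 = 5/ϵ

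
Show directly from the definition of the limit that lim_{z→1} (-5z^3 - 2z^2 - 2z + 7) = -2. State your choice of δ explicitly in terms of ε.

Let ε > 0. We want δ > 0 such that 0 < |z − 1| < δ implies |(-5z^3 - 2z^2 - 2z + 7) + 2| < ε.
(-5z^3 - 2z^2 - 2z + 7) + 2 = -5z^3 - 2z^2 - 2z + 9 = (z − 1)(-5z^2 - 7z - 9).
So |(-5z^3 - 2z^2 - 2z + 7) + 2| = |z − 1|·|-5z^2 - 7z - 9|.
Assume first that |z − 1| < 1, so |z| < 2. Then |-5z^2 - 7z - 9| ≤ 5·2^2 + 7·2 + 9 = 43.
Hence |(-5z^3 - 2z^2 - 2z + 7) + 2| ≤ 43|z − 1| < ε provided |z − 1| < ε/43.
Choosing δ = min(1, ε/43) ensures both conditions, hence |(-5z^3 - 2z^2 - 2z + 7) + 2| < ε.

δ = min(1, ε/43)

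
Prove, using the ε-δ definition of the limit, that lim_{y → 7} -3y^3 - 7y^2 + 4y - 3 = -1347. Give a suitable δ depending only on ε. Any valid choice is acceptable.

δ = min(2, ε/687)

Let ε > 0. We want δ > 0 such that 0 < |y − 7| < δ implies |(-3y^3 - 7y^2 + 4y - 3) + 1347| < ε.
(-3y^3 - 7y^2 + 4y - 3) + 1347 = -3y^3 - 7y^2 + 4y + 1344 = (y − 7)(-3y^2 - 28y - 192).
So |(-3y^3 - 7y^2 + 4y - 3) + 1347| = |y − 7|·|-3y^2 - 28y - 192|.
Require δ ≤ 2. Then |y − 7| < 2 gives |y| < 9, and by the triangle inequality |-3y^2 - 28y - 192| ≤ 3·9^2 + 28·9 + 192 = 687.
Hence |(-3y^3 - 7y^2 + 4y - 3) + 1347| ≤ 687|y − 7| < ε provided |y − 7| < ε/687.
Take δ = min(2, ε/687). Then 0 < |y − 7| < δ gives both |y − 7| < 2 and |y − 7| < ε/687, so |(-3y^3 - 7y^2 + 4y - 3) + 1347| < ε.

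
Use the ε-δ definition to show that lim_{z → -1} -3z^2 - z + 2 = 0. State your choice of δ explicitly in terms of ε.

Fix ε > 0. We want δ > 0 such that 0 < |z + 1| < δ implies |(-3z^2 - z + 2)| < ε.
(-3z^2 - z + 2) = -3z^2 - z + 2 = (z + 1)(-3z + 2).
So |(-3z^2 - z + 2)| = |z + 1|·|-3z + 2|.
Assume first that |z + 1| < 2, so |z| < 3. Then |-3z + 2| ≤ 3·3 + 2 = 11.
Hence |(-3z^2 - z + 2)| ≤ 11|z + 1| < ε provided |z + 1| < ε/11.
Choosing δ = min(2, ε/11) ensures both conditions, hence |(-3z^2 - z + 2)| < ε.

δ = min(2, ε/11)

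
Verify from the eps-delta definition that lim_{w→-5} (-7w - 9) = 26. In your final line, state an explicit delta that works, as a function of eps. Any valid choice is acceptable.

delta = eps/7

Let eps > 0 be given. We need delta > 0 so that 0 < |w + 5| < delta implies |(-7w - 9) − 26| < eps.
Since (-7w - 9) − 26 = -7(w + 5), we have |(-7w - 9) − 26| = 7|w + 5|.
So 7|w + 5| < eps exactly when |w + 5| < eps/7.
Choosing delta = eps/7 gives |(-7w - 9) − 26| = 7|w + 5| < eps whenever |w + 5| < delta.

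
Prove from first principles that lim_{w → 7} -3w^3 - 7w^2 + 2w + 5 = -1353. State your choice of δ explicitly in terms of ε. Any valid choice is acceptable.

δ = min(1, ε/610)

Fix ε > 0. We want δ > 0 such that 0 < |w − 7| < δ implies |(-3w^3 - 7w^2 + 2w + 5) + 1353| < ε.
(-3w^3 - 7w^2 + 2w + 5) + 1353 = -3w^3 - 7w^2 + 2w + 1358 = (w − 7)(-3w^2 - 28w - 194).
So |(-3w^3 - 7w^2 + 2w + 5) + 1353| = |w − 7|·|-3w^2 - 28w - 194|.
Require δ ≤ 1. Then |w − 7| < 1 gives |w| < 8, and by the triangle inequality |-3w^2 - 28w - 194| ≤ 3·8^2 + 28·8 + 194 = 610.
Hence |(-3w^3 - 7w^2 + 2w + 5) + 1353| ≤ 610|w − 7| < ε provided |w − 7| < ε/610.
Choosing δ = min(1, ε/610) ensures both conditions, hence |(-3w^3 - 7w^2 + 2w + 5) + 1353| < ε.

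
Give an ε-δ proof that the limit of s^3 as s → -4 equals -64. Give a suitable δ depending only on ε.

δ = min(1, ε/61)

Suppose ε > 0. We seek δ > 0 with 0 < |s + 4| < δ ⇒ |s^3 + 64| < ε.
Factor: s^3 + 64 = (s + 4)(s^2 - 4s + 16), so |s^3 + 64| = |s + 4|·|s^2 - 4s + 16|.
Restrict δ ≤ 1. Then |s + 4| < 1 gives |s| < 5, so by the triangle inequality |s^2 - 4s + 16| ≤ 5^2 + 4·5 + 16 = 61.
Hence |s^3 + 64| ≤ 61|s + 4|, which is < ε once |s + 4| < ε/61.
Take δ = min(1, ε/61). If 0 < |s + 4| < δ then both bounds hold and |s^3 + 64| ≤ 61|s + 4| < 61·(ε/61) = ε.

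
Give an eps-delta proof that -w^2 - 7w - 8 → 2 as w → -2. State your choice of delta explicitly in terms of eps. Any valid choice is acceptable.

delta = min(2, eps/9)

Suppose eps > 0. We want delta > 0 such that 0 < |w + 2| < delta implies |(-w^2 - 7w - 8) − 2| < eps.
(-w^2 - 7w - 8) − 2 = -w^2 - 7w - 10 = (w + 2)(-w - 5).
So |(-w^2 - 7w - 8) − 2| = |w + 2|·|-w - 5|.
Require delta ≤ 2. Then |w + 2| < 2 gives |w| < 4, and by the triangle inequality |-w - 5| ≤ 4 + 5 = 9.
Hence |(-w^2 - 7w - 8) − 2| ≤ 9|w + 2| < eps provided |w + 2| < eps/9.
Take delta = min(2, eps/9). Then 0 < |w + 2| < delta gives both |w + 2| < 2 and |w + 2| < eps/9, so |(-w^2 - 7w - 8) − 2| < eps.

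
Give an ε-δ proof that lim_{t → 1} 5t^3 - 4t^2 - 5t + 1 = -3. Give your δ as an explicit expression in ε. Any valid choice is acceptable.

δ = min(1, ε/26)

Fix ε > 0. We want δ > 0 such that 0 < |t − 1| < δ implies |(5t^3 - 4t^2 - 5t + 1) + 3| < ε.
(5t^3 - 4t^2 - 5t + 1) + 3 = 5t^3 - 4t^2 - 5t + 4 = (t − 1)(5t^2 + t - 4).
So |(5t^3 - 4t^2 - 5t + 1) + 3| = |t − 1|·|5t^2 + t - 4|.
Assume first that |t − 1| < 1, so |t| < 2. Then |5t^2 + t - 4| ≤ 5·2^2 + 2 + 4 = 26.
Hence |(5t^3 - 4t^2 - 5t + 1) + 3| ≤ 26|t − 1| < ε provided |t − 1| < ε/26.
Take δ = min(1, ε/26). Then 0 < |t − 1| < δ gives both |t − 1| < 1 and |t − 1| < ε/26, so |(5t^3 - 4t^2 - 5t + 1) + 3| < ε.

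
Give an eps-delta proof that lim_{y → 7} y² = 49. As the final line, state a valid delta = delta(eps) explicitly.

Fix eps > 0. We seek delta > 0 with 0 < |y − 7| < delta ⇒ |y² − 49| < eps.
Factor: y² − 49 = (y − 7)(y + 7), so |y² − 49| = |y − 7|·|y + 7|.
Impose delta ≤ 2 so that |y| < 9; then |y + 7| ≤ 16.
Hence |y² − 49| ≤ 16|y − 7|, which is < eps once |y − 7| < eps/16.
Take delta = min(2, eps/16). If 0 < |y − 7| < delta then both bounds hold and |y² − 49| ≤ 16|y − 7| < 16·(eps/16) = eps.

delta = min(2, eps/16)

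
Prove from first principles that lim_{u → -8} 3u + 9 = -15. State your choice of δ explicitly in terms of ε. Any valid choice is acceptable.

δ = ε/3

Let ε > 0. We need δ > 0 so that 0 < |u + 8| < δ implies |(3u + 9) + 15| < ε.
|(3u + 9) + 15| = |3u + 24| = 3|u + 8|.
So 3|u + 8| < ε exactly when |u + 8| < ε/3.
Take δ = ε/3. If 0 < |u + 8| < δ then |(3u + 9) + 15| = 3|u + 8| < 3·(ε/3) = ε.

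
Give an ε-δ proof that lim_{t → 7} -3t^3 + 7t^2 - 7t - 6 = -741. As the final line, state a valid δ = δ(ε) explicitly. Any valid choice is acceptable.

Suppose ε > 0. We want δ > 0 such that 0 < |t − 7| < δ implies |(-3t^3 + 7t^2 - 7t - 6) + 741| < ε.
(-3t^3 + 7t^2 - 7t - 6) + 741 = -3t^3 + 7t^2 - 7t + 735 = (t − 7)(-3t^2 - 14t - 105).
So |(-3t^3 + 7t^2 - 7t - 6) + 741| = |t − 7|·|-3t^2 - 14t - 105|.
Require δ ≤ 1. Then |t − 7| < 1 gives |t| < 8, and by the triangle inequality |-3t^2 - 14t - 105| ≤ 3·8^2 + 14·8 + 105 = 409.
Hence |(-3t^3 + 7t^2 - 7t - 6) + 741| ≤ 409|t − 7| < ε provided |t − 7| < ε/409.
Take δ = min(1, ε/409). Then 0 < |t − 7| < δ gives both |t − 7| < 1 and |t − 7| < ε/409, so |(-3t^3 + 7t^2 - 7t - 6) + 741| < ε.

δ = min(1, ε/409)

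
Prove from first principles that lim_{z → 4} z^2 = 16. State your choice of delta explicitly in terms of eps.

delta = min(2, eps/10)

Let eps > 0. We seek delta > 0 with 0 < |z − 4| < delta ⇒ |z^2 − 16| < eps.
Factor: z^2 − 16 = (z − 4)(z + 4), so |z^2 − 16| = |z − 4|·|z + 4|.
Restrict delta ≤ 2. Then |z − 4| < 2 gives |z| < 6, so by the triangle inequality |z + 4| ≤ 6 + 4 = 10.
Hence |z^2 − 16| ≤ 10|z − 4|, which is < eps once |z − 4| < eps/10.
Take delta = min(2, eps/10). If 0 < |z − 4| < delta then both bounds hold and |z^2 − 16| ≤ 10|z − 4| < 10·(eps/10) = eps.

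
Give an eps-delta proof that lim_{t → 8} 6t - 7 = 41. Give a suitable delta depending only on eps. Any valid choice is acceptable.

delta = eps/6

Suppose eps > 0. We need delta > 0 so that 0 < |t − 8| < delta implies |(6t - 7) − 41| < eps.
|(6t - 7) − 41| = |6t - 48| = 6|t − 8|.
Thus it suffices that |t − 8| < eps/6.
Take delta = eps/6. If 0 < |t − 8| < delta then |(6t - 7) − 41| = 6|t − 8| < 6·(eps/6) = eps.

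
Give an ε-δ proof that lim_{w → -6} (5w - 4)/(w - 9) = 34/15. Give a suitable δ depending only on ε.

δ = min(15/2, (225/82)ε)

Let ε > 0 be given. We want δ > 0 with 0 < |w + 6| < δ ⇒ |(5w - 4)/(w - 9) − (34/15)| < ε.
Combining over a common denominator, (5w - 4)/(w - 9) − (34/15) = [(5w - 4)·(-15) − (-34)·(w - 9)] / [(-15)·(w - 9)] = -41(w + 6) / ((-15)(w - 9)).
So |(5w - 4)/(w - 9) − (34/15)| = 41|w + 6| / (15·|w − 9|).
Restrict δ ≤ 15/2. Then |w + 6| < 15/2 gives |w − 9| = |(w + 6) + (-15)| ≥ 15 − 15/2 = 15/2.
Hence |(5w - 4)/(w - 9) − (34/15)| < 41|w + 6|/(15·(15/2)) = (82/225)|w + 6|, which is < ε once |w + 6| < (225/82)ε.
Take δ = min(15/2, (225/82)ε). Then 0 < |w + 6| < δ forces both bounds, so |(5w - 4)/(w - 9) − (34/15)| < ε.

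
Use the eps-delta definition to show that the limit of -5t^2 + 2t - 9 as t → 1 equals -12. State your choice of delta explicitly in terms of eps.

delta = min(2, eps/18)

Let eps > 0. We want delta > 0 such that 0 < |t − 1| < delta implies |(-5t^2 + 2t - 9) + 12| < eps.
(-5t^2 + 2t - 9) + 12 = -5t^2 + 2t + 3 = (t − 1)(-5t - 3).
So |(-5t^2 + 2t - 9) + 12| = |t − 1|·|-5t - 3|.
Require delta ≤ 2. Then |t − 1| < 2 gives |t| < 3, and by the triangle inequality |-5t - 3| ≤ 5·3 + 3 = 18.
Hence |(-5t^2 + 2t - 9) + 12| ≤ 18|t − 1| < eps provided |t − 1| < eps/18.
Take delta = min(2, eps/18). Then 0 < |t − 1| < delta gives both |t − 1| < 2 and |t − 1| < eps/18, so |(-5t^2 + 2t - 9) + 12| < eps.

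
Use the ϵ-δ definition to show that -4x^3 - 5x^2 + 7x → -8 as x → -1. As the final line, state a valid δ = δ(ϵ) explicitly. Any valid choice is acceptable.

δ = min(2, ϵ/47)

Let ϵ > 0. We want δ > 0 such that 0 < |x + 1| < δ implies |(-4x^3 - 5x^2 + 7x) + 8| < ϵ.
(-4x^3 - 5x^2 + 7x) + 8 = -4x^3 - 5x^2 + 7x + 8 = (x + 1)(-4x^2 - x + 8).
So |(-4x^3 - 5x^2 + 7x) + 8| = |x + 1|·|-4x^2 - x + 8|.
Require δ ≤ 2. Then |x + 1| < 2 gives |x| < 3, and by the triangle inequality |-4x^2 - x + 8| ≤ 4·3^2 + 3 + 8 = 47.
Hence |(-4x^3 - 5x^2 + 7x) + 8| ≤ 47|x + 1| < ϵ provided |x + 1| < ϵ/47.
Choosing δ = min(2, ϵ/47) ensures both conditions, hence |(-4x^3 - 5x^2 + 7x) + 8| < ϵ.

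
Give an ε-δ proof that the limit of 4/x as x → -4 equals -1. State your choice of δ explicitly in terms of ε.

Let ε > 0. We seek δ > 0 such that 0 < |x + 4| < δ implies |4/x + 1| < ε.
|4/x + 1| = 4·|-4 − x|/(4·|x|) = 4|x + 4|/(4|x|).
Restrict δ ≤ 2. Then |x + 4| < 2 gives |x| > 2, so 4|x| > 8.
Then |4/x + 1| < 4|x + 4|/8, which is < ε when |x + 4| < 2ε.
Take δ = min(2, 2ε). Then 0 < |x + 4| < δ gives both |x + 4| < 2 and |x + 4| < 2ε, so |4/x + 1| < ε.

δ = min(2, 2ε)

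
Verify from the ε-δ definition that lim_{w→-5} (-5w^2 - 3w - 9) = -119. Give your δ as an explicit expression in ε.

Let ε > 0. We want δ > 0 such that 0 < |w + 5| < δ implies |(-5w^2 - 3w - 9) + 119| < ε.
(-5w^2 - 3w - 9) + 119 = -5w^2 - 3w + 110 = (w + 5)(-5w + 22).
So |(-5w^2 - 3w - 9) + 119| = |w + 5|·|-5w + 22|.
Require δ ≤ 1. Then |w + 5| < 1 gives |w| < 6, and by the triangle inequality |-5w + 22| ≤ 5·6 + 22 = 52.
Hence |(-5w^2 - 3w - 9) + 119| ≤ 52|w + 5| < ε provided |w + 5| < ε/52.
Take δ = min(1, ε/52). Then 0 < |w + 5| < δ gives both |w + 5| < 1 and |w + 5| < ε/52, so |(-5w^2 - 3w - 9) + 119| < ε.

δ = min(1, ε/52)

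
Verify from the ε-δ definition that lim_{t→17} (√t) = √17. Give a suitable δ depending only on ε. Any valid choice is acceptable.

δ = min(17, √17·ε)

Let ε > 0 be given. We want δ > 0 such that 0 < |t − 17| < δ implies |√t − √17| < ε.
Rationalise: √t − √17 = (t − 17)/(√t + √17), so |√t − √17| = |t − 17|/(√t + √17).
Restrict δ ≤ 17 so that |t − 17| < 17 forces t > 0, and then √t + √17 > √17.
Hence |√t − √17| < |t − 17|/√17, which is < ε once |t − 17| < √17·ε.
Take δ = min(17, √17·ε). If 0 < |t − 17| < δ then t > 0 and |√t − √17| < |t − 17|/√17 < ε.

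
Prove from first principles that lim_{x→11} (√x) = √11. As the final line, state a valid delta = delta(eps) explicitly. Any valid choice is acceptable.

delta = min(11, √11·eps)

Let eps > 0 be given. We want delta > 0 such that 0 < |x − 11| < delta implies |√x − √11| < eps.
Multiplying by the conjugate, |√x − √11| = |x − 11|/(√x + √11).
Restrict delta ≤ 11 so that |x − 11| < 11 forces x > 0, and then √x + √11 > √11.
Hence |√x − √11| < |x − 11|/√11, which is < eps once |x − 11| < √11·eps.
Take delta = min(11, √11·eps). If 0 < |x − 11| < delta then x > 0 and |√x − √11| < |x − 11|/√11 < eps.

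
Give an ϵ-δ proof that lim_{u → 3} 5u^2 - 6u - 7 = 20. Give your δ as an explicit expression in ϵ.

Let ϵ > 0 be given. We want δ > 0 such that 0 < |u − 3| < δ implies |(5u^2 - 6u - 7) − 20| < ϵ.
(5u^2 - 6u - 7) − 20 = 5u^2 - 6u - 27 = (u − 3)(5u + 9).
So |(5u^2 - 6u - 7) − 20| = |u − 3|·|5u + 9|.
Require δ ≤ 1. Then |u − 3| < 1 gives |u| < 4, and by the triangle inequality |5u + 9| ≤ 5·4 + 9 = 29.
Hence |(5u^2 - 6u - 7) − 20| ≤ 29|u − 3| < ϵ provided |u − 3| < ϵ/29.
Take δ = min(1, ϵ/29). Then 0 < |u − 3| < δ gives both |u − 3| < 1 and |u − 3| < ϵ/29, so |(5u^2 - 6u - 7) − 20| < ϵ.

δ = min(1, ϵ/29)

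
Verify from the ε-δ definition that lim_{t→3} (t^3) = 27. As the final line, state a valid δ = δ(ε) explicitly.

δ = min(2, ε/49)

Fix ε > 0. We seek δ > 0 with 0 < |t − 3| < δ ⇒ |t^3 − 27| < ε.
Factor: t^3 − 27 = (t − 3)(t^2 + 3t + 9), so |t^3 − 27| = |t − 3|·|t^2 + 3t + 9|.
Restrict δ ≤ 2. Then |t − 3| < 2 gives |t| < 5, so by the triangle inequality |t^2 + 3t + 9| ≤ 5^2 + 3·5 + 9 = 49.
Hence |t^3 − 27| ≤ 49|t − 3|, which is < ε once |t − 3| < ε/49.
Take δ = min(2, ε/49). If 0 < |t − 3| < δ then both bounds hold and |t^3 − 27| ≤ 49|t − 3| < 49·(ε/49) = ε.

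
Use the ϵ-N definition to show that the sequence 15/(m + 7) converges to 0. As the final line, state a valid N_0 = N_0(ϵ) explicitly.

Let ϵ > 0 be given. For m ≥ 1, |15/(m + 7) − 0| = 15/(m + 7) ≤ 15/m.
We need 15/m < ϵ, i.e. m > 15/ϵ.
Take N_0 = 15/ϵ. If m > N_0 then |15/(m + 7)| ≤ 15/m < ϵ.

N_0 = 15/ϵ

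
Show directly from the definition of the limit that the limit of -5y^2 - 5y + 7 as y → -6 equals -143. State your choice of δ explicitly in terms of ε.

δ = min(2, ε/65)

Let ε > 0 be given. We want δ > 0 such that 0 < |y + 6| < δ implies |(-5y^2 - 5y + 7) + 143| < ε.
(-5y^2 - 5y + 7) + 143 = -5y^2 - 5y + 150 = (y + 6)(-5y + 25).
So |(-5y^2 - 5y + 7) + 143| = |y + 6|·|-5y + 25|.
Require δ ≤ 2. Then |y + 6| < 2 gives |y| < 8, and by the triangle inequality |-5y + 25| ≤ 5·8 + 25 = 65.
Hence |(-5y^2 - 5y + 7) + 143| ≤ 65|y + 6| < ε provided |y + 6| < ε/65.
Choosing δ = min(2, ε/65) ensures both conditions, hence |(-5y^2 - 5y + 7) + 143| < ε.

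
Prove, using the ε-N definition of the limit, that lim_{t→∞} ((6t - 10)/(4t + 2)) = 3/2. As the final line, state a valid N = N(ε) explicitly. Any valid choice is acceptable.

N = (13/4)/ε

Let ε > 0 be given. We seek N > 0 such that t > N implies |(6t - 10)/(4t + 2) − (3/2)| < ε.
(6t - 10)/(4t + 2) − (3/2) = (4(6t - 10) − 6(4t + 2)) / (4(4t + 2)) = -52/(4(4t + 2)).
For t > 0 we have 4t + 2 > 4t, so |(6t - 10)/(4t + 2) − (3/2)| = 52/(4(4t + 2)) < 52/(4·4t) = (13/4)/t.
Thus |(6t - 10)/(4t + 2) − (3/2)| < ε whenever t > (13/4)/ε.
Take N = (13/4)/ε. If t > N then |(6t - 10)/(4t + 2) − (3/2)| < (13/4)/t < ε.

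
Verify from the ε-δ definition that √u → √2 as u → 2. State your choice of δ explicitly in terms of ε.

Let ε > 0 be given. We want δ > 0 such that 0 < |u − 2| < δ implies |√u − √2| < ε.
Rationalise: √u − √2 = (u − 2)/(√u + √2), so |√u − √2| = |u − 2|/(√u + √2).
Restrict δ ≤ 2 so that |u − 2| < 2 forces u > 0, and then √u + √2 > √2.
Hence |√u − √2| < |u − 2|/√2, which is < ε once |u − 2| < √2·ε.
Take δ = min(2, √2·ε). If 0 < |u − 2| < δ then u > 0 and |√u − √2| < |u − 2|/√2 < ε.

δ = min(2, √2·ε)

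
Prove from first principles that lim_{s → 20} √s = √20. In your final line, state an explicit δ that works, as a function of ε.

Let ε > 0. We want δ > 0 such that 0 < |s − 20| < δ implies |√s − √20| < ε.
Rationalise: √s − √20 = (s − 20)/(√s + √20), so |√s − √20| = |s − 20|/(√s + √20).
Restrict δ ≤ 20 so that |s − 20| < 20 forces s > 0, and then √s + √20 > √20.
Hence |√s − √20| < |s − 20|/√20, which is < ε once |s − 20| < √20·ε.
Take δ = min(20, √20·ε). If 0 < |s − 20| < δ then s > 0 and |√s − √20| < |s − 20|/√20 < ε.

δ = min(20, √20·ε)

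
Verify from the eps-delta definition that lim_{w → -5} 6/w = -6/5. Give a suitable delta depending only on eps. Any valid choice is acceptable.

Suppose eps > 0. We seek delta > 0 such that 0 < |w + 5| < delta implies |6/w + 6/5| < eps.
|6/w + 6/5| = 6·|-5 − w|/(5·|w|) = 6|w + 5|/(5|w|).
Require delta ≤ 5/2 so that |w| > 5 − 5/2 = 5/2, hence 5|w| > 25/2.
Then |6/w + 6/5| < 6|w + 5|/(25/2), which is < eps when |w + 5| < (25/12)eps.
Take delta = min(5/2, (25/12)eps). Then 0 < |w + 5| < delta gives both |w + 5| < 5/2 and |w + 5| < (25/12)eps, so |6/w + 6/5| < eps.

delta = min(5/2, (25/12)eps)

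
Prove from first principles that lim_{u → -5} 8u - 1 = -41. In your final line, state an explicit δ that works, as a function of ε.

δ = ε/8

Let ε > 0 be given. We need δ > 0 so that 0 < |u + 5| < δ implies |(8u - 1) + 41| < ε.
|(8u - 1) + 41| = |8u + 40| = 8|u + 5|.
So 8|u + 5| < ε exactly when |u + 5| < ε/8.
Take δ = ε/8. If 0 < |u + 5| < δ then |(8u - 1) + 41| = 8|u + 5| < 8·(ε/8) = ε.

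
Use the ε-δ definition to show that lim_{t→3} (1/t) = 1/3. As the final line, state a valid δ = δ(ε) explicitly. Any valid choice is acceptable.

δ = min(3/2, (9/2)ε)

Let ε > 0 be given. We seek δ > 0 such that 0 < |t − 3| < δ implies |1/t − (1/3)| < ε.
|1/t − (1/3)| = |3 − t|/(3·|t|) = |t − 3|/(3|t|).
Restrict δ ≤ 3/2. Then |t − 3| < 3/2 gives |t| > 3/2, so 3|t| > 9/2.
Then |1/t − (1/3)| < |t − 3|/(9/2), which is < ε when |t − 3| < (9/2)ε.
Take δ = min(3/2, (9/2)ε). Then 0 < |t − 3| < δ gives both |t − 3| < 3/2 and |t − 3| < (9/2)ε, so |1/t − (1/3)| < ε.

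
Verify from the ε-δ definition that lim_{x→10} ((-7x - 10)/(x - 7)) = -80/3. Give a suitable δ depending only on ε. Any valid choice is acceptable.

δ = min(3/2, (9/118)ε)

Suppose ε > 0. We want δ > 0 with 0 < |x − 10| < δ ⇒ |(-7x - 10)/(x - 7) + 80/3| < ε.
Combining over a common denominator, (-7x - 10)/(x - 7) + 80/3 = [(-7x - 10)·3 − (-80)·(x - 7)] / [3·(x - 7)] = 59(x − 10) / (3(x - 7)).
So |(-7x - 10)/(x - 7) + 80/3| = 59|x − 10| / (3·|x − 7|).
Restrict δ ≤ 3/2. Then |x − 10| < 3/2 gives |x − 7| = |(x − 10) + 3| ≥ 3 − 3/2 = 3/2.
Hence |(-7x - 10)/(x - 7) + 80/3| < 59|x − 10|/(3·(3/2)) = (118/9)|x − 10|, which is < ε once |x − 10| < (9/118)ε.
Take δ = min(3/2, (9/118)ε). Then 0 < |x − 10| < δ forces both bounds, so |(-7x - 10)/(x - 7) + 80/3| < ε.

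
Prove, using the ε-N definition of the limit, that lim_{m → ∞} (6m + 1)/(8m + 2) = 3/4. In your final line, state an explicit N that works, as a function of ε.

N = (1/16)/ε

Let ε > 0 be given. For m ≥ 1, |(6m + 1)/(8m + 2) − (3/4)| = |-4|/(8(8m + 2)) = 4/(8(8m + 2)).
Since 8m + 2 ≥ 8m for m ≥ 1, this is ≤ 4/(8·8m) = (1/16)/m.
So |(6m + 1)/(8m + 2) − (3/4)| < ε whenever m > (1/16)/ε.
Take N = (1/16)/ε. If m > N then |(6m + 1)/(8m + 2) − (3/4)| ≤ (1/16)/m < ε.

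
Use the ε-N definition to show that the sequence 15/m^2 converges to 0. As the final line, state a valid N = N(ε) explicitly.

Let ε > 0 be given. For m ≥ 1, |15/m^2 − 0| = 15/m^2.
15/m^2 < ε ⇔ m^2 > 15/ε ⇔ m > (15/ε)^{1/2}.
Take N = (15/ε)^{1/2}. Then m > N implies 15/m^2 < ε.

N = (15/ε)^{1/2}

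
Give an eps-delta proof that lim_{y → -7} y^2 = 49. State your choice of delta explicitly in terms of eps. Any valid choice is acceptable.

Let eps > 0 be given. We seek delta > 0 with 0 < |y + 7| < delta ⇒ |y^2 − 49| < eps.
Factor: y^2 − 49 = (y + 7)(y - 7), so |y^2 − 49| = |y + 7|·|y - 7|.
Impose delta ≤ 1 so that |y| < 8; then |y - 7| ≤ 15.
Hence |y^2 − 49| ≤ 15|y + 7|, which is < eps once |y + 7| < eps/15.
Take delta = min(1, eps/15). If 0 < |y + 7| < delta then both bounds hold and |y^2 − 49| ≤ 15|y + 7| < 15·(eps/15) = eps.

delta = min(1, eps/15)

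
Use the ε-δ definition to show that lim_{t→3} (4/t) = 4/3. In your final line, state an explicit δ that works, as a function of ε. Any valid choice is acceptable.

Let ε > 0. We seek δ > 0 such that 0 < |t − 3| < δ implies |4/t − (4/3)| < ε.
|4/t − (4/3)| = 4·|3 − t|/(3·|t|) = 4|t − 3|/(3|t|).
Require δ ≤ 3/2 so that |t| > 3 − 3/2 = 3/2, hence 3|t| > 9/2.
Then |4/t − (4/3)| < 4|t − 3|/(9/2), which is < ε when |t − 3| < (9/8)ε.
Take δ = min(3/2, (9/8)ε). Then 0 < |t − 3| < δ gives both |t − 3| < 3/2 and |t − 3| < (9/8)ε, so |4/t − (4/3)| < ε.

δ = min(3/2, (9/8)ε)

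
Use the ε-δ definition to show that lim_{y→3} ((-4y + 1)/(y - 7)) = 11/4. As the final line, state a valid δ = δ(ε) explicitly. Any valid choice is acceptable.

Suppose ε > 0. We want δ > 0 with 0 < |y − 3| < δ ⇒ |(-4y + 1)/(y - 7) − (11/4)| < ε.
Combining over a common denominator, (-4y + 1)/(y - 7) − (11/4) = [(-4y + 1)·(-4) − (-11)·(y - 7)] / [(-4)·(y - 7)] = 27(y − 3) / ((-4)(y - 7)).
So |(-4y + 1)/(y - 7) − (11/4)| = 27|y − 3| / (4·|y − 7|).
Restrict δ ≤ 2. Then |y − 3| < 2 gives |y − 7| = |(y − 3) + (-4)| ≥ 4 − 2 = 2.
Hence |(-4y + 1)/(y - 7) − (11/4)| < 27|y − 3|/(4·2) = (27/8)|y − 3|, which is < ε once |y − 3| < (8/27)ε.
Take δ = min(2, (8/27)ε). Then 0 < |y − 3| < δ forces both bounds, so |(-4y + 1)/(y - 7) − (11/4)| < ε.

δ = min(2, (8/27)ε)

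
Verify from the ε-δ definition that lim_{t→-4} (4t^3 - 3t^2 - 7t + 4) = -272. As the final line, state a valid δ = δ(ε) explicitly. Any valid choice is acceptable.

δ = min(1, ε/264)

Let ε > 0. We want δ > 0 such that 0 < |t + 4| < δ implies |(4t^3 - 3t^2 - 7t + 4) + 272| < ε.
(4t^3 - 3t^2 - 7t + 4) + 272 = 4t^3 - 3t^2 - 7t + 276 = (t + 4)(4t^2 - 19t + 69).
So |(4t^3 - 3t^2 - 7t + 4) + 272| = |t + 4|·|4t^2 - 19t + 69|.
Require δ ≤ 1. Then |t + 4| < 1 gives |t| < 5, and by the triangle inequality |4t^2 - 19t + 69| ≤ 4·5^2 + 19·5 + 69 = 264.
Hence |(4t^3 - 3t^2 - 7t + 4) + 272| ≤ 264|t + 4| < ε provided |t + 4| < ε/264.
Choosing δ = min(1, ε/264) ensures both conditions, hence |(4t^3 - 3t^2 - 7t + 4) + 272| < ε.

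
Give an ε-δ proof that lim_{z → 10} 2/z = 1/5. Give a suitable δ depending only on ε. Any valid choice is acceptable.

Let ε > 0. We seek δ > 0 such that 0 < |z − 10| < δ implies |2/z − (1/5)| < ε.
|2/z − (1/5)| = 2·|10 − z|/(10·|z|) = 2|z − 10|/(10|z|).
Restrict δ ≤ 5. Then |z − 10| < 5 gives |z| > 5, so 10|z| > 50.
Then |2/z − (1/5)| < 2|z − 10|/50, which is < ε when |z − 10| < 25ε.
Take δ = min(5, 25ε). Then 0 < |z − 10| < δ gives both |z − 10| < 5 and |z − 10| < 25ε, so |2/z − (1/5)| < ε.

δ = min(5, 25ε)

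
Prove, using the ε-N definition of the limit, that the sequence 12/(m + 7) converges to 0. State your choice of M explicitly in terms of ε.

Let ε > 0 be given. For m ≥ 1, |12/(m + 7) − 0| = 12/(m + 7) ≤ 12/m.
We need 12/m < ε, i.e. m > 12/ε.
Take M = 12/ε. If m > M then |12/(m + 7)| ≤ 12/m < ε.

M = 12/ε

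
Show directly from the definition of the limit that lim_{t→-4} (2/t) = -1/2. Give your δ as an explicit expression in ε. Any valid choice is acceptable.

Fix ε > 0. We seek δ > 0 such that 0 < |t + 4| < δ implies |2/t + 1/2| < ε.
|2/t + 1/2| = 2·|-4 − t|/(4·|t|) = 2|t + 4|/(4|t|).
Restrict δ ≤ 2. Then |t + 4| < 2 gives |t| > 2, so 4|t| > 8.
Then |2/t + 1/2| < 2|t + 4|/8, which is < ε when |t + 4| < 4ε.
Take δ = min(2, 4ε). Then 0 < |t + 4| < δ gives both |t + 4| < 2 and |t + 4| < 4ε, so |2/t + 1/2| < ε.

δ = min(2, 4ε)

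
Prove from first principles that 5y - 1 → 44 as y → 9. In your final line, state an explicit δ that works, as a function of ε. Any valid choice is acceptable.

δ = ε/5

Suppose ε > 0. We need δ > 0 so that 0 < |y − 9| < δ implies |(5y - 1) − 44| < ε.
|(5y - 1) − 44| = |5y - 45| = 5|y − 9|.
So 5|y − 9| < ε exactly when |y − 9| < ε/5.
Take δ = ε/5. If 0 < |y − 9| < δ then |(5y - 1) − 44| = 5|y − 9| < 5·(ε/5) = ε.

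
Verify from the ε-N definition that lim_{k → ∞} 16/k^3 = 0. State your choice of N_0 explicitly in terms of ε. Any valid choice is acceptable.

Let ε > 0. For k ≥ 1, |16/k^3 − 0| = 16/k^3.
16/k^3 < ε ⇔ k^3 > 16/ε ⇔ k > (16/ε)^{1/3}.
Take N_0 = (16/ε)^{1/3}. Then k > N_0 implies 16/k^3 < ε.

N_0 = (16/ε)^{1/3}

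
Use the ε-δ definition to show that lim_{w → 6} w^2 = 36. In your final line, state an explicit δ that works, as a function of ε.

Let ε > 0 be given. We seek δ > 0 with 0 < |w − 6| < δ ⇒ |w^2 − 36| < ε.
Factor: w^2 − 36 = (w − 6)(w + 6), so |w^2 − 36| = |w − 6|·|w + 6|.
Restrict δ ≤ 1. Then |w − 6| < 1 gives |w| < 7, so by the triangle inequality |w + 6| ≤ 7 + 6 = 13.
Hence |w^2 − 36| ≤ 13|w − 6|, which is < ε once |w − 6| < ε/13.
Take δ = min(1, ε/13). If 0 < |w − 6| < δ then both bounds hold and |w^2 − 36| ≤ 13|w − 6| < 13·(ε/13) = ε.

δ = min(1, ε/13)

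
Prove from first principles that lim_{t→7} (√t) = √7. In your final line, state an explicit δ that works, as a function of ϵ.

δ = min(7, √7·ϵ)

Let ϵ > 0 be given. We want δ > 0 such that 0 < |t − 7| < δ implies |√t − √7| < ϵ.
Multiplying by the conjugate, |√t − √7| = |t − 7|/(√t + √7).
Restrict δ ≤ 7 so that |t − 7| < 7 forces t > 0, and then √t + √7 > √7.
Hence |√t − √7| < |t − 7|/√7, which is < ϵ once |t − 7| < √7·ϵ.
Take δ = min(7, √7·ϵ). If 0 < |t − 7| < δ then t > 0 and |√t − √7| < |t − 7|/√7 < ϵ.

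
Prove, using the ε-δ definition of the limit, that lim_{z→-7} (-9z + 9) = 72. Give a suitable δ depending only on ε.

Let ε > 0. We need δ > 0 so that 0 < |z + 7| < δ implies |(-9z + 9) − 72| < ε.
Since (-9z + 9) − 72 = -9(z + 7), we have |(-9z + 9) − 72| = 9|z + 7|.
Thus it suffices that |z + 7| < ε/9.
Choosing δ = ε/9 gives |(-9z + 9) − 72| = 9|z + 7| < ε whenever |z + 7| < δ.

δ = ε/9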